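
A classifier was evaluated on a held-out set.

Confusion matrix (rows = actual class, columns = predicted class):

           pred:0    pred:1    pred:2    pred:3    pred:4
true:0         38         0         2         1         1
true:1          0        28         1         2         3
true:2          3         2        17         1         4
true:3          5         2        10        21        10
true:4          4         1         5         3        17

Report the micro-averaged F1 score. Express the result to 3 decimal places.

Micro-averaging pools counts across classes: ΣTP=121, ΣFP=60, ΣFN=60.
Micro-F1 score = 2·TP/(2·TP+FP+FN) on pooled counts = 0.669 (equals overall accuracy in single-label multiclass).

0.669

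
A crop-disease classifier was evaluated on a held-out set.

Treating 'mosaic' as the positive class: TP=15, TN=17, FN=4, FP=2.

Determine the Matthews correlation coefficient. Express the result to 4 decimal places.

0.6880

MCC = (TP·TN − FP·FN) / √((TP+FP)(TP+FN)(TN+FP)(TN+FN))
Numerator = 15·17 − 2·4 = 247
Denominator = √(17·19·19·21) = √128877 = 358.9944
MCC = 247 / 358.9944 = 0.6880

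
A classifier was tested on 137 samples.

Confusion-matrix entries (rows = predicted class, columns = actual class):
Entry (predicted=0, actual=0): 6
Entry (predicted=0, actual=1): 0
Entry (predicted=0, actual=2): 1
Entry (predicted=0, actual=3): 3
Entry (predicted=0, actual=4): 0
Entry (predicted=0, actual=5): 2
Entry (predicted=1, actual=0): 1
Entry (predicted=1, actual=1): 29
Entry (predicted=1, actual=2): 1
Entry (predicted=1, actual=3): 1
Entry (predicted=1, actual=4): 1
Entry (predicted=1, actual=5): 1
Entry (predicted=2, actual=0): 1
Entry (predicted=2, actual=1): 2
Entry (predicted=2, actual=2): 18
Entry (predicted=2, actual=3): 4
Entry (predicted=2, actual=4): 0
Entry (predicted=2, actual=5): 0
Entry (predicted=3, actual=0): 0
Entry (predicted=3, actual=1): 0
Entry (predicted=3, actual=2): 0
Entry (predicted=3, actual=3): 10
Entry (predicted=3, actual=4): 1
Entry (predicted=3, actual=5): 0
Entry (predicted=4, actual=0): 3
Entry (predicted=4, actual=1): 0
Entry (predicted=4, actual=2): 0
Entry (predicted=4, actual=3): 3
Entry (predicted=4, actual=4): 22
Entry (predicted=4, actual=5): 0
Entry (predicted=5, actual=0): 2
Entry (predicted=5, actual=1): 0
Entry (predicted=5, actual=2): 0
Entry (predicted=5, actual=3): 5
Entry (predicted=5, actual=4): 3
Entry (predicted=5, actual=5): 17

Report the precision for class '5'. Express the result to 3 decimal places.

Take TP from the diagonal, FP from the rest of the '5' prediction marginal, FN from the rest of the '5' actual marginal.
precision = TP/(TP+FP).
5: TP=17, FP=2+0+0+5+3=10 → 17/27 = 0.6296

0.630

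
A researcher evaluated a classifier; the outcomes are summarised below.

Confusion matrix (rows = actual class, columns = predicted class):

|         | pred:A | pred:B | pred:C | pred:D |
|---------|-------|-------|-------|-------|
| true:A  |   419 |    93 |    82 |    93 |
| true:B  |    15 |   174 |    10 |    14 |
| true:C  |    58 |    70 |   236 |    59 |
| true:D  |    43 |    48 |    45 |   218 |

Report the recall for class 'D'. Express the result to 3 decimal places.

One-vs-rest for 'D': TP = diagonal; FP = other classes predicted 'D'; FN = 'D' predicted as other.
recall = TP/(TP+FN).
D: TP=218, FN=43+48+45=136 → 218/354 = 0.6158

0.616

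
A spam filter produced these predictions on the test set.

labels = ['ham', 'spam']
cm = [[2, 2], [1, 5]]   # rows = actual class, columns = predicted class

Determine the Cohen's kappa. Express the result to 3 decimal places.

0.348

Observed agreement pₒ = trace/N = 7/10 = 0.7000
Expected agreement pₑ = Σ (rowᵢ·colᵢ)/N² = (4·3 + 6·7)/10² = 0.5400
κ = (pₒ − pₑ)/(1 − pₑ) = (0.7000 − 0.5400)/(1 − 0.5400) = 0.348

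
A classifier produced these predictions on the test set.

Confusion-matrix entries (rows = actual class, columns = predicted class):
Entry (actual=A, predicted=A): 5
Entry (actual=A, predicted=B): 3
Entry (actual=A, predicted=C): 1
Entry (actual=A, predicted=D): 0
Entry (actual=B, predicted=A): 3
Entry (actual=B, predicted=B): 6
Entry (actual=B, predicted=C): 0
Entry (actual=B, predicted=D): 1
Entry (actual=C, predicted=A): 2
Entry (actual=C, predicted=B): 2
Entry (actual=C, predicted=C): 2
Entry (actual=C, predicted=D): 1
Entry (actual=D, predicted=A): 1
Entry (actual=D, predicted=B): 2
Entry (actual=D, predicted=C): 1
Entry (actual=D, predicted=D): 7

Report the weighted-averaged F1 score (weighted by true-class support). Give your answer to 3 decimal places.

0.540

Per-class F1 score (2·TP/(2·TP+FP+FN)):
  A: TP=5, FP=3+2+1=6, FN=3+1+0=4 → 10/20 = 0.5000
  B: TP=6, FP=3+2+2=7, FN=3+0+1=4 → 12/23 = 0.5217
  C: TP=2, FP=1+0+1=2, FN=2+2+1=5 → 4/11 = 0.3636
  D: TP=7, FP=0+1+1=2, FN=1+2+1=4 → 14/20 = 0.7000
Weighted-F1 score = Σ (supportᵢ/N)·F1 scoreᵢ with N=37: (9/37)·0.5000 + (10/37)·0.5217 + (7/37)·0.3636 + (11/37)·0.7000 = 0.540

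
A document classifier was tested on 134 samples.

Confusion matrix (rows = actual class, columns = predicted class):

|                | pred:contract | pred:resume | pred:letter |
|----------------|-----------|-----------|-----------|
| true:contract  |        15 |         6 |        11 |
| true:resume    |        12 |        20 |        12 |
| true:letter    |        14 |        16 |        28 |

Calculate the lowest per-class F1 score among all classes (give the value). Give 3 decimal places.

0.411

Per-class F1 score (2·TP/(2·TP+FP+FN)):
  contract: TP=15, FP=12+14=26, FN=6+11=17 → 30/73 = 0.4110
  resume: TP=20, FP=6+16=22, FN=12+12=24 → 40/86 = 0.4651
  letter: TP=28, FP=11+12=23, FN=14+16=30 → 56/109 = 0.5138
Lowest is class 'contract' with F1 score = 0.411.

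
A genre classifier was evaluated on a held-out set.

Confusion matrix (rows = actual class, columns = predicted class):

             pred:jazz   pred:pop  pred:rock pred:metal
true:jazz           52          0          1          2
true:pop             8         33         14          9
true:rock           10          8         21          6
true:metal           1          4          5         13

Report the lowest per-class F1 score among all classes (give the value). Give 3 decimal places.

Per-class F1 score (2·TP/(2·TP+FP+FN)):
  jazz: TP=52, FP=8+10+1=19, FN=0+1+2=3 → 104/126 = 0.8254
  pop: TP=33, FP=0+8+4=12, FN=8+14+9=31 → 66/109 = 0.6055
  rock: TP=21, FP=1+14+5=20, FN=10+8+6=24 → 42/86 = 0.4884
  metal: TP=13, FP=2+9+6=17, FN=1+4+5=10 → 26/53 = 0.4906
Lowest is class 'rock' with F1 score = 0.488.

0.488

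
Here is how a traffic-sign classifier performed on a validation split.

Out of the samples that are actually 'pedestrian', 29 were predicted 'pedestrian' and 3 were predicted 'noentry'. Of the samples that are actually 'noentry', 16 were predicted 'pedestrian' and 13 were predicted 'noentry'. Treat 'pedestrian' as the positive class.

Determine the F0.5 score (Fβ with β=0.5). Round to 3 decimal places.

0.684

Fβ = (1+β²)·TP / ((1+β²)·TP + β²·FN + FP), with β²=1/4
= 1.25·29 / (1.25·29 + 0.25·3 + 16) = 0.684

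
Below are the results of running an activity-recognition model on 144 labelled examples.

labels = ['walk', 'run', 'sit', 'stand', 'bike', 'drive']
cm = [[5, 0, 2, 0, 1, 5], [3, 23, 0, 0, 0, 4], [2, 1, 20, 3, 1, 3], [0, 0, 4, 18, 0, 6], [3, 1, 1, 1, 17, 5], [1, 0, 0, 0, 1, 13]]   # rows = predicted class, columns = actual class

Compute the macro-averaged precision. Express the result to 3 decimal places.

Per-class precision (TP/(TP+FP)):
  walk: TP=5, FP=0+2+0+1+5=8 → 5/13 = 0.3846
  run: TP=23, FP=3+0+0+0+4=7 → 23/30 = 0.7667
  sit: TP=20, FP=2+1+3+1+3=10 → 20/30 = 0.6667
  stand: TP=18, FP=0+0+4+0+6=10 → 18/28 = 0.6429
  bike: TP=17, FP=3+1+1+1+5=11 → 17/28 = 0.6071
  drive: TP=13, FP=1+0+0+0+1=2 → 13/15 = 0.8667
Macro-precision = mean = (0.3846 + 0.7667 + 0.6667 + 0.6429 + 0.6071 + 0.8667) / 6 = 0.656

0.656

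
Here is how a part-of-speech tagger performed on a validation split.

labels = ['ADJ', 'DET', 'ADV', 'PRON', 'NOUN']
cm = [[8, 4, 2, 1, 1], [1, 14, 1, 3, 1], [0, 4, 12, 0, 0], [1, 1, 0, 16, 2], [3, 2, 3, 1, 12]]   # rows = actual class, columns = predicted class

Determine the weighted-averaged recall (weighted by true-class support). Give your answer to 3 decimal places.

Per-class recall (TP/(TP+FN)):
  ADJ: TP=8, FN=4+2+1+1=8 → 8/16 = 0.5000
  DET: TP=14, FN=1+1+3+1=6 → 14/20 = 0.7000
  ADV: TP=12, FN=0+4+0+0=4 → 12/16 = 0.7500
  PRON: TP=16, FN=1+1+0+2=4 → 16/20 = 0.8000
  NOUN: TP=12, FN=3+2+3+1=9 → 12/21 = 0.5714
Weighted-recall = Σ (supportᵢ/N)·recallᵢ with N=93: (16/93)·0.5000 + (20/93)·0.7000 + (16/93)·0.7500 + (20/93)·0.8000 + (21/93)·0.5714 = 0.667

0.667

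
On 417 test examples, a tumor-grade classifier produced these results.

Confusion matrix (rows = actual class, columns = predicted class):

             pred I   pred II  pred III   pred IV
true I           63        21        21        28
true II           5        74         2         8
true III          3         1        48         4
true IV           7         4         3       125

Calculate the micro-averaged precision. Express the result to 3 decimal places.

Micro-averaging pools counts across classes: ΣTP=310, ΣFP=107, ΣFN=107.
Micro-precision = TP/(TP+FP) on pooled counts = 0.743 (equals overall accuracy in single-label multiclass).

0.743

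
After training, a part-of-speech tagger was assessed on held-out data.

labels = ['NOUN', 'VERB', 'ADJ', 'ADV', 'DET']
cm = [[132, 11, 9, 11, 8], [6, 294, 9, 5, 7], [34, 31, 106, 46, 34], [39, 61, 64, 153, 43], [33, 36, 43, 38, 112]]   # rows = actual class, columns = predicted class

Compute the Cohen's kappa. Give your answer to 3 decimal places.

0.476

Observed agreement pₒ = trace/N = 797/1365 = 0.5839
Expected agreement pₑ = Σ (rowᵢ·colᵢ)/N² = (171·244 + 321·433 + 251·231 + 360·253 + 262·204)/1365² = 0.2057
κ = (pₒ − pₑ)/(1 − pₑ) = (0.5839 − 0.2057)/(1 − 0.2057) = 0.476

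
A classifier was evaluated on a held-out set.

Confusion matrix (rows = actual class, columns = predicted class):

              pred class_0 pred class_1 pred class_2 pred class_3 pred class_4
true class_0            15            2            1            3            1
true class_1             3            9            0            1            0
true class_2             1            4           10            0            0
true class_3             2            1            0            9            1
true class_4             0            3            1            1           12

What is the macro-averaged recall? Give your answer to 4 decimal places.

Per-class recall (TP/(TP+FN)):
  class_0: TP=15, FN=2+1+3+1=7 → 15/22 = 0.68182
  class_1: TP=9, FN=3+0+1+0=4 → 9/13 = 0.69231
  class_2: TP=10, FN=1+4+0+0=5 → 10/15 = 0.66667
  class_3: TP=9, FN=2+1+0+1=4 → 9/13 = 0.69231
  class_4: TP=12, FN=0+3+1+1=5 → 12/17 = 0.70588
Macro-recall = mean = (0.68182 + 0.69231 + 0.66667 + 0.69231 + 0.70588) / 5 = 0.6878

0.6878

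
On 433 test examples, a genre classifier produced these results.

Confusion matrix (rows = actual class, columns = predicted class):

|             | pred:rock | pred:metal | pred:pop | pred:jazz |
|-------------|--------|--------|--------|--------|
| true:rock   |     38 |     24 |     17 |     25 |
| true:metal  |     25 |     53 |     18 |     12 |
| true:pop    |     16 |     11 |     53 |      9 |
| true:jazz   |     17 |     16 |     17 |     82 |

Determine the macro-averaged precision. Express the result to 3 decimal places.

Per-class precision (TP/(TP+FP)):
  rock: TP=38, FP=25+16+17=58 → 38/96 = 0.3958
  metal: TP=53, FP=24+11+16=51 → 53/104 = 0.5096
  pop: TP=53, FP=17+18+17=52 → 53/105 = 0.5048
  jazz: TP=82, FP=25+12+9=46 → 82/128 = 0.6406
Macro-precision = mean = (0.3958 + 0.5096 + 0.5048 + 0.6406) / 4 = 0.513

0.513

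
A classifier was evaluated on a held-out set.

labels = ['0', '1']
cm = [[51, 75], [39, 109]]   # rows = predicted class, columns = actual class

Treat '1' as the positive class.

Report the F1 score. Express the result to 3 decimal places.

Precision = TP/(TP+FP) = 109/148 = 0.7365
Recall = TP/(TP+FN) = 109/184 = 0.5924
F1 = 2·TP/(2·TP+FP+FN) = 218/332 = 0.657

0.657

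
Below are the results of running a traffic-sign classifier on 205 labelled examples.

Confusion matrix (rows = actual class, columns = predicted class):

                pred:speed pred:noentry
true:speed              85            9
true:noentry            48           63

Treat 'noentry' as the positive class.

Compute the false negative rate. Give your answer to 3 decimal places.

0.432

FNR = FN/(FN+TP) = 48/(48+63) = 0.432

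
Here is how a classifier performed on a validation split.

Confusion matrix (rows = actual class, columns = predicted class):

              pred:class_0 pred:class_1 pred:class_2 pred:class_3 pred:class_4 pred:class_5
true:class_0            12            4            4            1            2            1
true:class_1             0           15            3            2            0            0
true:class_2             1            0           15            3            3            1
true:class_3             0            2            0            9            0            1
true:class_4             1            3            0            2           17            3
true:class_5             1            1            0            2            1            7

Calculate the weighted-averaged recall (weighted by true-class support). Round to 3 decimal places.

Per-class recall (TP/(TP+FN)):
  class_0: TP=12, FN=4+4+1+2+1=12 → 12/24 = 0.5000
  class_1: TP=15, FN=0+3+2+0+0=5 → 15/20 = 0.7500
  class_2: TP=15, FN=1+0+3+3+1=8 → 15/23 = 0.6522
  class_3: TP=9, FN=0+2+0+0+1=3 → 9/12 = 0.7500
  class_4: TP=17, FN=1+3+0+2+3=9 → 17/26 = 0.6538
  class_5: TP=7, FN=1+1+0+2+1=5 → 7/12 = 0.5833
Weighted-recall = Σ (supportᵢ/N)·recallᵢ with N=117: (24/117)·0.5000 + (20/117)·0.7500 + (23/117)·0.6522 + (12/117)·0.7500 + (26/117)·0.6538 + (12/117)·0.5833 = 0.641

0.641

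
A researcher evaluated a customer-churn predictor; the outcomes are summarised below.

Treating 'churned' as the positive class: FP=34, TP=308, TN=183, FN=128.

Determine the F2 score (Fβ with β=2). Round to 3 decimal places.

0.738

Fβ = (1+β²)·TP / ((1+β²)·TP + β²·FN + FP), with β²=4
= 5·308 / (5·308 + 4·128 + 34) = 0.738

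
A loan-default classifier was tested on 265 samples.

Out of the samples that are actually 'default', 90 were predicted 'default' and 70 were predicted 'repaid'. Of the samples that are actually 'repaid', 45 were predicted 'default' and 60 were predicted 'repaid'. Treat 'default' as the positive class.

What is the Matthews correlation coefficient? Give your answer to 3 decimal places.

MCC = (TP·TN − FP·FN) / √((TP+FP)(TP+FN)(TN+FP)(TN+FN))
Numerator = 90·60 − 45·70 = 2250
Denominator = √(135·160·105·130) = √294840000 = 17170.9056
MCC = 2250 / 17170.9056 = 0.131

0.131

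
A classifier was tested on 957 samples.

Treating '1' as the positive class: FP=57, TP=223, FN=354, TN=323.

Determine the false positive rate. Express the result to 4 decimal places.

FPR = FP/(FP+TN) = 57/(57+323) = 0.1500

0.1500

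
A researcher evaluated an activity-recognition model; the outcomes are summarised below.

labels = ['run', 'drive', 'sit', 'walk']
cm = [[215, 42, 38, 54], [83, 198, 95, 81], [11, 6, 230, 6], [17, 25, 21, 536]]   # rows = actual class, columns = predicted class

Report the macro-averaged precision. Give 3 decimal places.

0.695

Per-class precision (TP/(TP+FP)):
  run: TP=215, FP=83+11+17=111 → 215/326 = 0.6595
  drive: TP=198, FP=42+6+25=73 → 198/271 = 0.7306
  sit: TP=230, FP=38+95+21=154 → 230/384 = 0.5990
  walk: TP=536, FP=54+81+6=141 → 536/677 = 0.7917
Macro-precision = mean = (0.6595 + 0.7306 + 0.5990 + 0.7917) / 4 = 0.695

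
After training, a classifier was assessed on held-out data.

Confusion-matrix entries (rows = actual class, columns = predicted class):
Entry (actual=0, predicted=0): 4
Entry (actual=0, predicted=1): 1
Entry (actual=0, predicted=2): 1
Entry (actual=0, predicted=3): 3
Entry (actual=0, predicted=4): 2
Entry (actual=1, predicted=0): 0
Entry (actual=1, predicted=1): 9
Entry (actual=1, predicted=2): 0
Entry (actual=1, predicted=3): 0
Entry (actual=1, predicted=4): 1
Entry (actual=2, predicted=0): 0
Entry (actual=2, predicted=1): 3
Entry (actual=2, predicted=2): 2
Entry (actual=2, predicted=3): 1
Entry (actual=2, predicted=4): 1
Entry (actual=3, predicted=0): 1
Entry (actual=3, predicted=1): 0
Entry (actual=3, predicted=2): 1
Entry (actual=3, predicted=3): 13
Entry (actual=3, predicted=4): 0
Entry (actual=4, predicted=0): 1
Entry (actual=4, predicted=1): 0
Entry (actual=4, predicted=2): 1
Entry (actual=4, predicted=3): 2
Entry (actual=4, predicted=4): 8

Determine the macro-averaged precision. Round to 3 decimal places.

0.622

Per-class precision (TP/(TP+FP)):
  0: TP=4, FP=0+0+1+1=2 → 4/6 = 0.6667
  1: TP=9, FP=1+3+0+0=4 → 9/13 = 0.6923
  2: TP=2, FP=1+0+1+1=3 → 2/5 = 0.4000
  3: TP=13, FP=3+0+1+2=6 → 13/19 = 0.6842
  4: TP=8, FP=2+1+1+0=4 → 8/12 = 0.6667
Macro-precision = mean = (0.6667 + 0.6923 + 0.4000 + 0.6842 + 0.6667) / 5 = 0.622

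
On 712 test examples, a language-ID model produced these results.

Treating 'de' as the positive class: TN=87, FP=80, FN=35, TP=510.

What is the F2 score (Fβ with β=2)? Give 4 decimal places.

Fβ = (1+β²)·TP / ((1+β²)·TP + β²·FN + FP), with β²=4
= 5·510 / (5·510 + 4·35 + 80) = 0.9206

0.9206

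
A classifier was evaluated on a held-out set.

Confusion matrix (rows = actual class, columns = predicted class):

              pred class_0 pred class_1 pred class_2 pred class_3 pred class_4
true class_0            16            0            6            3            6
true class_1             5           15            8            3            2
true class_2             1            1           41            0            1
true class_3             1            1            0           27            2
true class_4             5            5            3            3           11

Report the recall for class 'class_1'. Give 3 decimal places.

recall = TP/(TP+FN).
class_1: TP=15, FN=5+8+3+2=18 → 15/33 = 0.4545

0.455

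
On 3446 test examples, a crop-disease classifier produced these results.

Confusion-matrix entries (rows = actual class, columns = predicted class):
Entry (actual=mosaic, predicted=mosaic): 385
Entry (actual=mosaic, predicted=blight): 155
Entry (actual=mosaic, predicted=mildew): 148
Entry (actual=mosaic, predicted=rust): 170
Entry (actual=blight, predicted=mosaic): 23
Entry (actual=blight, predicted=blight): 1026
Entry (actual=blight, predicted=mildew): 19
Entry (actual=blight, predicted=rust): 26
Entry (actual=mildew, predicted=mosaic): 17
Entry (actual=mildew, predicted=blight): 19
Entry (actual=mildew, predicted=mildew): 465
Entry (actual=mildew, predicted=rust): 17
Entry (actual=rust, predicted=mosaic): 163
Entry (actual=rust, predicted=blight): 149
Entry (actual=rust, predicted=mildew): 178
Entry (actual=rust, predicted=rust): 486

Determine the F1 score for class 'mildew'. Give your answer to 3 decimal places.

Treat 'mildew' as positive and all other classes as negative.
F1 score = 2·TP/(2·TP+FP+FN).
mildew: TP=465, FP=148+19+178=345, FN=17+19+17=53 → 930/1328 = 0.7003

0.700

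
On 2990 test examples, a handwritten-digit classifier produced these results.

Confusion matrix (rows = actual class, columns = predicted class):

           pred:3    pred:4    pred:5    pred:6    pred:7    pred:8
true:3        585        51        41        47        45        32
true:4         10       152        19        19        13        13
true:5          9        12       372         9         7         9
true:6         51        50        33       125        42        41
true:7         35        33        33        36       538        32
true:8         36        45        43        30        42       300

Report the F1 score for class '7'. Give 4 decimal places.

Treat '7' as positive and all other classes as negative.
F1 score = 2·TP/(2·TP+FP+FN).
7: TP=538, FP=45+13+7+42+42=149, FN=35+33+33+36+32=169 → 1076/1394 = 0.77188

0.7719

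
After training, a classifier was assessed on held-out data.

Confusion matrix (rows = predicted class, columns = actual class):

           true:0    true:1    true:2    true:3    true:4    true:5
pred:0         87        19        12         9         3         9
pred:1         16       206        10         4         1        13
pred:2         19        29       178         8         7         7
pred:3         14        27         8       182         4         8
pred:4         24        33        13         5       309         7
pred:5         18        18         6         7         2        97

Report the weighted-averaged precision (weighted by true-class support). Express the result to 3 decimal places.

Per-class precision (TP/(TP+FP)):
  0: TP=87, FP=19+12+9+3+9=52 → 87/139 = 0.6259
  1: TP=206, FP=16+10+4+1+13=44 → 206/250 = 0.8240
  2: TP=178, FP=19+29+8+7+7=70 → 178/248 = 0.7177
  3: TP=182, FP=14+27+8+4+8=61 → 182/243 = 0.7490
  4: TP=309, FP=24+33+13+5+7=82 → 309/391 = 0.7903
  5: TP=97, FP=18+18+6+7+2=51 → 97/148 = 0.6554
Weighted-precision = Σ (supportᵢ/N)·precisionᵢ with N=1419: (178/1419)·0.6259 + (332/1419)·0.8240 + (227/1419)·0.7177 + (215/1419)·0.7490 + (326/1419)·0.7903 + (141/1419)·0.6554 = 0.746

0.746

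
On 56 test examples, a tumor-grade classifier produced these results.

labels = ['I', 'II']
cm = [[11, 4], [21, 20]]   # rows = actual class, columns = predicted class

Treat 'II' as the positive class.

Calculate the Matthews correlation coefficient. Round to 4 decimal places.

0.1979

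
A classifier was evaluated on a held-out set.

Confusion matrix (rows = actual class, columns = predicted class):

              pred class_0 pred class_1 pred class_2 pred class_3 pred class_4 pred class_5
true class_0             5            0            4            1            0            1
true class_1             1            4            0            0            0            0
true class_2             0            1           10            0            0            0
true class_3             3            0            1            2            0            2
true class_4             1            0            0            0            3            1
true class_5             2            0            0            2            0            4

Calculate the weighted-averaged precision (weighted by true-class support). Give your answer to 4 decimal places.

Per-class precision (TP/(TP+FP)):
  class_0: TP=5, FP=1+0+3+1+2=7 → 5/12 = 0.41667
  class_1: TP=4, FP=0+1+0+0+0=1 → 4/5 = 0.80000
  class_2: TP=10, FP=4+0+1+0+0=5 → 10/15 = 0.66667
  class_3: TP=2, FP=1+0+0+0+2=3 → 2/5 = 0.40000
  class_4: TP=3, FP=0+0+0+0+0=0 → 3/3 = 1.00000
  class_5: TP=4, FP=1+0+0+2+1=4 → 4/8 = 0.50000
Weighted-precision = Σ (supportᵢ/N)·precisionᵢ with N=48: (11/48)·0.41667 + (5/48)·0.80000 + (11/48)·0.66667 + (8/48)·0.40000 + (5/48)·1.00000 + (8/48)·0.50000 = 0.5858

0.5858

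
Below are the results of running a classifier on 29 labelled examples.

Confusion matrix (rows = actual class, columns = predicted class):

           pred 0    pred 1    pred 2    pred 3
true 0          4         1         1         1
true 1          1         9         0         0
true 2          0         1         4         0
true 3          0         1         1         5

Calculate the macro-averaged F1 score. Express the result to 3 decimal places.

0.745

Per-class F1 score (2·TP/(2·TP+FP+FN)):
  0: TP=4, FP=1+0+0=1, FN=1+1+1=3 → 8/12 = 0.6667
  1: TP=9, FP=1+1+1=3, FN=1+0+0=1 → 18/22 = 0.8182
  2: TP=4, FP=1+0+1=2, FN=0+1+0=1 → 8/11 = 0.7273
  3: TP=5, FP=1+0+0=1, FN=0+1+1=2 → 10/13 = 0.7692
Macro-F1 score = mean = (0.6667 + 0.8182 + 0.7273 + 0.7692) / 4 = 0.745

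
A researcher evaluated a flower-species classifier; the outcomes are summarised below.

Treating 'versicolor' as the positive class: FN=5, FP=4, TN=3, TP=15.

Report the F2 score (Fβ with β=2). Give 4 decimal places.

0.7576

Fβ = (1+β²)·TP / ((1+β²)·TP + β²·FN + FP), with β²=4
= 5·15 / (5·15 + 4·5 + 4) = 0.7576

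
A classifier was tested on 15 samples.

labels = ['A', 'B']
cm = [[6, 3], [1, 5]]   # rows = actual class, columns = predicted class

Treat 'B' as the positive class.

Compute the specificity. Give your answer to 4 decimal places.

0.6667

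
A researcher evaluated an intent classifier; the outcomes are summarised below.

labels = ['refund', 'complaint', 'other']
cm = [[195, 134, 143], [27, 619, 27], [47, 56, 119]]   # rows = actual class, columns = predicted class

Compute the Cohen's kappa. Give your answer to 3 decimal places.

0.476

Observed agreement pₒ = trace/N = 933/1367 = 0.6825
Expected agreement pₑ = Σ (rowᵢ·colᵢ)/N² = (472·269 + 673·809 + 222·289)/1367² = 0.3936
κ = (pₒ − pₑ)/(1 − pₑ) = (0.6825 − 0.3936)/(1 − 0.3936) = 0.476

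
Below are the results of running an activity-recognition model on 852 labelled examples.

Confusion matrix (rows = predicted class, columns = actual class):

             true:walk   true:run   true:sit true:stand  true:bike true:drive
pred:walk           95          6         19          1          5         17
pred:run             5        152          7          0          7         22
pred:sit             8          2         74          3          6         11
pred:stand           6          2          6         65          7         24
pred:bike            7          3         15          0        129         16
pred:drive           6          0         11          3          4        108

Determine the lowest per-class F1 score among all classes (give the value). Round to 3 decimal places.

0.627

Per-class F1 score (2·TP/(2·TP+FP+FN)):
  walk: TP=95, FP=6+19+1+5+17=48, FN=5+8+6+7+6=32 → 190/270 = 0.7037
  run: TP=152, FP=5+7+0+7+22=41, FN=6+2+2+3+0=13 → 304/358 = 0.8492
  sit: TP=74, FP=8+2+3+6+11=30, FN=19+7+6+15+11=58 → 148/236 = 0.6271
  stand: TP=65, FP=6+2+6+7+24=45, FN=1+0+3+0+3=7 → 130/182 = 0.7143
  bike: TP=129, FP=7+3+15+0+16=41, FN=5+7+6+7+4=29 → 258/328 = 0.7866
  drive: TP=108, FP=6+0+11+3+4=24, FN=17+22+11+24+16=90 → 216/330 = 0.6545
Lowest is class 'sit' with F1 score = 0.627.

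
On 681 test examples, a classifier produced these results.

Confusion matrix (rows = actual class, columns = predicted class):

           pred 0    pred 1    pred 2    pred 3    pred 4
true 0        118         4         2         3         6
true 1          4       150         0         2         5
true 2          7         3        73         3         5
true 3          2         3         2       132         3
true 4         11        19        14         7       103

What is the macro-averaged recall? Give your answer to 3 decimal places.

0.844

Per-class recall (TP/(TP+FN)):
  0: TP=118, FN=4+2+3+6=15 → 118/133 = 0.8872
  1: TP=150, FN=4+0+2+5=11 → 150/161 = 0.9317
  2: TP=73, FN=7+3+3+5=18 → 73/91 = 0.8022
  3: TP=132, FN=2+3+2+3=10 → 132/142 = 0.9296
  4: TP=103, FN=11+19+14+7=51 → 103/154 = 0.6688
Macro-recall = mean = (0.8872 + 0.9317 + 0.8022 + 0.9296 + 0.6688) / 5 = 0.844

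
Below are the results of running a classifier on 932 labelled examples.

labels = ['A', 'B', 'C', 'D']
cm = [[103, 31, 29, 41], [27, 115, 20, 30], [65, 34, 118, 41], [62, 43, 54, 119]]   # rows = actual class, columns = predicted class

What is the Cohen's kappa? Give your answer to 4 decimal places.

0.3183

Observed agreement pₒ = trace/N = 455/932 = 0.48820
Expected agreement pₑ = Σ (rowᵢ·colᵢ)/N² = (204·257 + 192·223 + 258·221 + 278·231)/932² = 0.24922
κ = (pₒ − pₑ)/(1 − pₑ) = (0.48820 − 0.24922)/(1 − 0.24922) = 0.3183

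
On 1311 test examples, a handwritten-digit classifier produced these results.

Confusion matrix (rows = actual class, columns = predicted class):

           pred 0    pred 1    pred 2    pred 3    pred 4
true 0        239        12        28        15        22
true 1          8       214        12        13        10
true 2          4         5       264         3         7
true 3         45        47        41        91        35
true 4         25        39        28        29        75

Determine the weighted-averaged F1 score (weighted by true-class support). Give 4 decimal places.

Per-class F1 score (2·TP/(2·TP+FP+FN)):
  0: TP=239, FP=8+4+45+25=82, FN=12+28+15+22=77 → 478/637 = 0.75039
  1: TP=214, FP=12+5+47+39=103, FN=8+12+13+10=43 → 428/574 = 0.74564
  2: TP=264, FP=28+12+41+28=109, FN=4+5+3+7=19 → 528/656 = 0.80488
  3: TP=91, FP=15+13+3+29=60, FN=45+47+41+35=168 → 182/410 = 0.44390
  4: TP=75, FP=22+10+7+35=74, FN=25+39+28+29=121 → 150/345 = 0.43478
Weighted-F1 score = Σ (supportᵢ/N)·F1 scoreᵢ with N=1311: (316/1311)·0.75039 + (257/1311)·0.74564 + (283/1311)·0.80488 + (259/1311)·0.44390 + (196/1311)·0.43478 = 0.6535

0.6535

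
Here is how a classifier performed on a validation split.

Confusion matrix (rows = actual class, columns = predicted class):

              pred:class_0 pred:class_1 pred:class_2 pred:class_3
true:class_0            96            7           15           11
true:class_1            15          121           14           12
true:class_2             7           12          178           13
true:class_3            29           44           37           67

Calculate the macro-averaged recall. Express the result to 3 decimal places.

0.679

Per-class recall (TP/(TP+FN)):
  class_0: TP=96, FN=7+15+11=33 → 96/129 = 0.7442
  class_1: TP=121, FN=15+14+12=41 → 121/162 = 0.7469
  class_2: TP=178, FN=7+12+13=32 → 178/210 = 0.8476
  class_3: TP=67, FN=29+44+37=110 → 67/177 = 0.3785
Macro-recall = mean = (0.7442 + 0.7469 + 0.8476 + 0.3785) / 4 = 0.679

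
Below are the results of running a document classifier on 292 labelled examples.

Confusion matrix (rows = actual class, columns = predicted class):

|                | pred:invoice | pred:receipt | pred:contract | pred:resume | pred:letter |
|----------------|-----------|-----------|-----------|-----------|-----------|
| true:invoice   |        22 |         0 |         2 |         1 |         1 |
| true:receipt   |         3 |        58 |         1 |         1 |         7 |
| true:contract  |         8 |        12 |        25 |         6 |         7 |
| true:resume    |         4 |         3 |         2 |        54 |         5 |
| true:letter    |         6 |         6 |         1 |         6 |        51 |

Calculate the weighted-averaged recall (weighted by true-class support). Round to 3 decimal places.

Per-class recall (TP/(TP+FN)):
  invoice: TP=22, FN=0+2+1+1=4 → 22/26 = 0.8462
  receipt: TP=58, FN=3+1+1+7=12 → 58/70 = 0.8286
  contract: TP=25, FN=8+12+6+7=33 → 25/58 = 0.4310
  resume: TP=54, FN=4+3+2+5=14 → 54/68 = 0.7941
  letter: TP=51, FN=6+6+1+6=19 → 51/70 = 0.7286
Weighted-recall = Σ (supportᵢ/N)·recallᵢ with N=292: (26/292)·0.8462 + (70/292)·0.8286 + (58/292)·0.4310 + (68/292)·0.7941 + (70/292)·0.7286 = 0.719

0.719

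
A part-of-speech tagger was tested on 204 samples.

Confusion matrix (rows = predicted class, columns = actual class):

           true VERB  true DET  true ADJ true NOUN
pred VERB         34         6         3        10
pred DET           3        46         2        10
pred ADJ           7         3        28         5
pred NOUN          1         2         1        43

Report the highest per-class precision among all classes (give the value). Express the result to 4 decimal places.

0.9149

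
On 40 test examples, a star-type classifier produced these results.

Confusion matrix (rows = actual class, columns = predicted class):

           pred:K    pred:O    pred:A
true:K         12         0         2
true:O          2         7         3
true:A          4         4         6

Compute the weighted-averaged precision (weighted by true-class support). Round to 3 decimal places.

Per-class precision (TP/(TP+FP)):
  K: TP=12, FP=2+4=6 → 12/18 = 0.6667
  O: TP=7, FP=0+4=4 → 7/11 = 0.6364
  A: TP=6, FP=2+3=5 → 6/11 = 0.5455
Weighted-precision = Σ (supportᵢ/N)·precisionᵢ with N=40: (14/40)·0.6667 + (12/40)·0.6364 + (14/40)·0.5455 = 0.615

0.615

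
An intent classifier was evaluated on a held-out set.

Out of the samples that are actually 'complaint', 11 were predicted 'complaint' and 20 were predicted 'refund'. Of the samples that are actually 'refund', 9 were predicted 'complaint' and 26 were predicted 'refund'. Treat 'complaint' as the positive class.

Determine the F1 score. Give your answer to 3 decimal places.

Precision = TP/(TP+FP) = 11/20 = 0.5500
Recall = TP/(TP+FN) = 11/31 = 0.3548
F1 = 2·TP/(2·TP+FP+FN) = 22/51 = 0.431

0.431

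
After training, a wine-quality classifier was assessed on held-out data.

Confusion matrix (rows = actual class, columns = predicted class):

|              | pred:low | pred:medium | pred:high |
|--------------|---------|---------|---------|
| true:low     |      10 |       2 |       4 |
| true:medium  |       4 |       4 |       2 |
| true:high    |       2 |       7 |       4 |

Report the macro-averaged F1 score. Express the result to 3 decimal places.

0.440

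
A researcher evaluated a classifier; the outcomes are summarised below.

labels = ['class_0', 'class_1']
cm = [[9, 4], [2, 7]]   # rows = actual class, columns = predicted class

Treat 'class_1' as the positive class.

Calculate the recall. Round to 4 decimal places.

0.7778

Recall = TP/(TP+FN) = 7/(7+2) = 7/9 = 0.7778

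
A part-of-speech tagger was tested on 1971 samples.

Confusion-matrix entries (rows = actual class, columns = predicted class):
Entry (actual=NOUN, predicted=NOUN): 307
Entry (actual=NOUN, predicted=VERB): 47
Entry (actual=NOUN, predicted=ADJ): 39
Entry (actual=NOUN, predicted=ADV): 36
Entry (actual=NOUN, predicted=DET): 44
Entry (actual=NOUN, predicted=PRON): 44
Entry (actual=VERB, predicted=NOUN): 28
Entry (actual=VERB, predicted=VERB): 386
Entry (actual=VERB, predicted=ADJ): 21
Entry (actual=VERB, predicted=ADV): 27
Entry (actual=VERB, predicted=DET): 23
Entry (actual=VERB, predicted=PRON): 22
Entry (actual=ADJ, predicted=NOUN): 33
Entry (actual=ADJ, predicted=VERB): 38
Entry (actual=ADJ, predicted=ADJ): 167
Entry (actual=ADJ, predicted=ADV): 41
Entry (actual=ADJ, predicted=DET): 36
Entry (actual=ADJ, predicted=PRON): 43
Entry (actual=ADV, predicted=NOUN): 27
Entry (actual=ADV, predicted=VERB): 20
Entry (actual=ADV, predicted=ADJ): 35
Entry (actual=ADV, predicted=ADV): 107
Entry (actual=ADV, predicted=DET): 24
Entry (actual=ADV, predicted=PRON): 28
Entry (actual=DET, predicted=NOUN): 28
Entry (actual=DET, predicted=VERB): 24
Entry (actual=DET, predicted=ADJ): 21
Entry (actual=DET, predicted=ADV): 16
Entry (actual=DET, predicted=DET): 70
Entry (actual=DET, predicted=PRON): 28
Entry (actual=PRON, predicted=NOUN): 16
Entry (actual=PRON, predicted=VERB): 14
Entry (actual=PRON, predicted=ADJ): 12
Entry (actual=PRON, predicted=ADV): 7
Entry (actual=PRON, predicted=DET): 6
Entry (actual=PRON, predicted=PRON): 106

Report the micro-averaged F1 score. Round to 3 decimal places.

0.580

Micro-averaging pools counts across classes: ΣTP=1143, ΣFP=828, ΣFN=828.
Micro-F1 score = 2·TP/(2·TP+FP+FN) on pooled counts = 0.580 (equals overall accuracy in single-label multiclass).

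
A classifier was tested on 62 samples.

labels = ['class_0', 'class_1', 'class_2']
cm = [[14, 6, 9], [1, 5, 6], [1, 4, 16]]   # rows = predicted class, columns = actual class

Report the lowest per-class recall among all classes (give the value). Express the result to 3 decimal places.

0.333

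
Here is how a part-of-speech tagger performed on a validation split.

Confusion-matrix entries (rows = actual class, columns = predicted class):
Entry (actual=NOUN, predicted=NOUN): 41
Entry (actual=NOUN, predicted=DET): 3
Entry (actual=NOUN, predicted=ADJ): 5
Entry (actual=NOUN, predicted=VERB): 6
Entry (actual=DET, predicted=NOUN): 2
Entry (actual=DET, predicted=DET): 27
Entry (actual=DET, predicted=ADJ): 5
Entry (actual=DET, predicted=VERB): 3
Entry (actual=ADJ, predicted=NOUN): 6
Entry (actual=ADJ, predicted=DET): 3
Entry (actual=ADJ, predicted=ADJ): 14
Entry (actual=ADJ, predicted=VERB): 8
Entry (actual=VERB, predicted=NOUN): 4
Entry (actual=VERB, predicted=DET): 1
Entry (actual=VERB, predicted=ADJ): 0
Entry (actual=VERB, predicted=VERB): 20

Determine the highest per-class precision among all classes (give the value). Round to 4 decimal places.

Per-class precision (TP/(TP+FP)):
  NOUN: TP=41, FP=2+6+4=12 → 41/53 = 0.77358
  DET: TP=27, FP=3+3+1=7 → 27/34 = 0.79412
  ADJ: TP=14, FP=5+5+0=10 → 14/24 = 0.58333
  VERB: TP=20, FP=6+3+8=17 → 20/37 = 0.54054
Highest is class 'DET' with precision = 0.7941.

0.7941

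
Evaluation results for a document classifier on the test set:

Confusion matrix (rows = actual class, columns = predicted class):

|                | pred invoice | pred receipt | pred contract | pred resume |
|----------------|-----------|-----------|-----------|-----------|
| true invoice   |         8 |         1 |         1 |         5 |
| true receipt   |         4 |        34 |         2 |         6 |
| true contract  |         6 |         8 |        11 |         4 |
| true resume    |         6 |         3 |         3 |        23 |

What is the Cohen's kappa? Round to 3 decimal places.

0.459

Observed agreement pₒ = trace/N = 76/125 = 0.6080
Expected agreement pₑ = Σ (rowᵢ·colᵢ)/N² = (15·24 + 46·46 + 29·17 + 35·38)/125² = 0.2751
κ = (pₒ − pₑ)/(1 − pₑ) = (0.6080 − 0.2751)/(1 − 0.2751) = 0.459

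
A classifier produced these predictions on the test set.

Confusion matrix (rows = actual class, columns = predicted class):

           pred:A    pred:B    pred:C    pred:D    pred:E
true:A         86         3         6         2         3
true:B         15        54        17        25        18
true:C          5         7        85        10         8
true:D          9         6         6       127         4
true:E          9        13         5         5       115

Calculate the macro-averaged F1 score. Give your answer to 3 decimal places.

0.715

Per-class F1 score (2·TP/(2·TP+FP+FN)):
  A: TP=86, FP=15+5+9+9=38, FN=3+6+2+3=14 → 172/224 = 0.7679
  B: TP=54, FP=3+7+6+13=29, FN=15+17+25+18=75 → 108/212 = 0.5094
  C: TP=85, FP=6+17+6+5=34, FN=5+7+10+8=30 → 170/234 = 0.7265
  D: TP=127, FP=2+25+10+5=42, FN=9+6+6+4=25 → 254/321 = 0.7913
  E: TP=115, FP=3+18+8+4=33, FN=9+13+5+5=32 → 230/295 = 0.7797
Macro-F1 score = mean = (0.7679 + 0.5094 + 0.7265 + 0.7913 + 0.7797) / 5 = 0.715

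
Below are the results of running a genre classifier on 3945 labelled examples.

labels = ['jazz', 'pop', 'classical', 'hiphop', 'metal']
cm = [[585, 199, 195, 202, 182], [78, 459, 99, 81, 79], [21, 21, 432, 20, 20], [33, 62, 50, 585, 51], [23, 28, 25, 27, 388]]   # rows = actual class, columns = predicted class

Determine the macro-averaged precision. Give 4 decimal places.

Per-class precision (TP/(TP+FP)):
  jazz: TP=585, FP=78+21+33+23=155 → 585/740 = 0.79054
  pop: TP=459, FP=199+21+62+28=310 → 459/769 = 0.59688
  classical: TP=432, FP=195+99+50+25=369 → 432/801 = 0.53933
  hiphop: TP=585, FP=202+81+20+27=330 → 585/915 = 0.63934
  metal: TP=388, FP=182+79+20+51=332 → 388/720 = 0.53889
Macro-precision = mean = (0.79054 + 0.59688 + 0.53933 + 0.63934 + 0.53889) / 5 = 0.6210

0.6210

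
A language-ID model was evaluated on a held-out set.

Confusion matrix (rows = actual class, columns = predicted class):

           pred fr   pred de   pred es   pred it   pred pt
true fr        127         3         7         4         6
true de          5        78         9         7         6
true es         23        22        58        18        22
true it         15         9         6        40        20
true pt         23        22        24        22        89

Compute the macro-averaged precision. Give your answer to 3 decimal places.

Per-class precision (TP/(TP+FP)):
  fr: TP=127, FP=5+23+15+23=66 → 127/193 = 0.6580
  de: TP=78, FP=3+22+9+22=56 → 78/134 = 0.5821
  es: TP=58, FP=7+9+6+24=46 → 58/104 = 0.5577
  it: TP=40, FP=4+7+18+22=51 → 40/91 = 0.4396
  pt: TP=89, FP=6+6+22+20=54 → 89/143 = 0.6224
Macro-precision = mean = (0.6580 + 0.5821 + 0.5577 + 0.4396 + 0.6224) / 5 = 0.572

0.572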